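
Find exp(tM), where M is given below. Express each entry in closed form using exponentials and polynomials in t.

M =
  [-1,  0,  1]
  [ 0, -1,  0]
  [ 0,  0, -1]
e^{tM} =
  [exp(-t), 0, t*exp(-t)]
  [0, exp(-t), 0]
  [0, 0, exp(-t)]

Strategy: write M = P · J · P⁻¹ where J is a Jordan canonical form, so e^{tM} = P · e^{tJ} · P⁻¹, and e^{tJ} can be computed block-by-block.

M has Jordan form
J =
  [-1,  1,  0]
  [ 0, -1,  0]
  [ 0,  0, -1]
(up to reordering of blocks).

Per-block formulas:
  For a 2×2 Jordan block J_2(-1): exp(t · J_2(-1)) = e^(-1t)·(I + t·N), where N is the 2×2 nilpotent shift.
  For a 1×1 block at λ = -1: exp(t · [-1]) = [e^(-1t)].

After assembling e^{tJ} and conjugating by P, we get:

e^{tM} =
  [exp(-t), 0, t*exp(-t)]
  [0, exp(-t), 0]
  [0, 0, exp(-t)]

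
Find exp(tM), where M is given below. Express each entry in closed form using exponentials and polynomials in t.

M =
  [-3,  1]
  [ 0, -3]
e^{tM} =
  [exp(-3*t), t*exp(-3*t)]
  [0, exp(-3*t)]

Strategy: write M = P · J · P⁻¹ where J is a Jordan canonical form, so e^{tM} = P · e^{tJ} · P⁻¹, and e^{tJ} can be computed block-by-block.

M has Jordan form
J =
  [-3,  1]
  [ 0, -3]
(up to reordering of blocks).

Per-block formulas:
  For a 2×2 Jordan block J_2(-3): exp(t · J_2(-3)) = e^(-3t)·(I + t·N), where N is the 2×2 nilpotent shift.

After assembling e^{tJ} and conjugating by P, we get:

e^{tM} =
  [exp(-3*t), t*exp(-3*t)]
  [0, exp(-3*t)]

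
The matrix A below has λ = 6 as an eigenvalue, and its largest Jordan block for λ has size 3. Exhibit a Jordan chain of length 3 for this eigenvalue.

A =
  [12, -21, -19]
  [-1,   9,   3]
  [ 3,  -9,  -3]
A Jordan chain for λ = 6 of length 3:
v_1 = (-18, 3, -9)ᵀ
v_2 = (-21, 3, -9)ᵀ
v_3 = (0, 1, 0)ᵀ

Let N = A − (6)·I. We want v_3 with N^3 v_3 = 0 but N^2 v_3 ≠ 0; then v_{j-1} := N · v_j for j = 3, …, 2.

Pick v_3 = (0, 1, 0)ᵀ.
Then v_2 = N · v_3 = (-21, 3, -9)ᵀ.
Then v_1 = N · v_2 = (-18, 3, -9)ᵀ.

Sanity check: (A − (6)·I) v_1 = (0, 0, 0)ᵀ = 0. ✓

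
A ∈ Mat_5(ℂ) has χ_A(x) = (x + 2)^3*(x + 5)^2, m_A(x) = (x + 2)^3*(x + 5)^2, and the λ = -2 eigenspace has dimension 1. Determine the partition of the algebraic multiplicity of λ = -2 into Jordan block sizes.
Block sizes for λ = -2: [3]

Step 1 — from the characteristic polynomial, algebraic multiplicity of λ = -2 is 3. From dim ker(A − (-2)·I) = 1, there are exactly 1 Jordan blocks for λ = -2.
Step 2 — from the minimal polynomial, the factor (x + 2)^3 tells us the largest block for λ = -2 has size 3.
Step 3 — with total size 3, 1 blocks, and largest block 3, the block sizes (in nonincreasing order) are [3].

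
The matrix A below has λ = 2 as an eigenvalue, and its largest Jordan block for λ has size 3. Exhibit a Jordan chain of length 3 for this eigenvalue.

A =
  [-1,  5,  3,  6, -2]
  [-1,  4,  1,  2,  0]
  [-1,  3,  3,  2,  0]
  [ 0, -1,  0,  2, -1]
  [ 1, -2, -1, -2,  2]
A Jordan chain for λ = 2 of length 3:
v_1 = (-1, 0, -1, 0, 0)ᵀ
v_2 = (-3, -1, -1, 0, 1)ᵀ
v_3 = (1, 0, 0, 0, 0)ᵀ

Let N = A − (2)·I. We want v_3 with N^3 v_3 = 0 but N^2 v_3 ≠ 0; then v_{j-1} := N · v_j for j = 3, …, 2.

Pick v_3 = (1, 0, 0, 0, 0)ᵀ.
Then v_2 = N · v_3 = (-3, -1, -1, 0, 1)ᵀ.
Then v_1 = N · v_2 = (-1, 0, -1, 0, 0)ᵀ.

Sanity check: (A − (2)·I) v_1 = (0, 0, 0, 0, 0)ᵀ = 0. ✓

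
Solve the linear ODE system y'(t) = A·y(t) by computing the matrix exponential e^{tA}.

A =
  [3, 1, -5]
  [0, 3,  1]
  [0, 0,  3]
e^{tA} =
  [exp(3*t), t*exp(3*t), t^2*exp(3*t)/2 - 5*t*exp(3*t)]
  [0, exp(3*t), t*exp(3*t)]
  [0, 0, exp(3*t)]

Strategy: write A = P · J · P⁻¹ where J is a Jordan canonical form, so e^{tA} = P · e^{tJ} · P⁻¹, and e^{tJ} can be computed block-by-block.

A has Jordan form
J =
  [3, 1, 0]
  [0, 3, 1]
  [0, 0, 3]
(up to reordering of blocks).

Per-block formulas:
  For a 3×3 Jordan block J_3(3): exp(t · J_3(3)) = e^(3t)·(I + t·N + (t^2/2)·N^2), where N is the 3×3 nilpotent shift.

After assembling e^{tJ} and conjugating by P, we get:

e^{tA} =
  [exp(3*t), t*exp(3*t), t^2*exp(3*t)/2 - 5*t*exp(3*t)]
  [0, exp(3*t), t*exp(3*t)]
  [0, 0, exp(3*t)]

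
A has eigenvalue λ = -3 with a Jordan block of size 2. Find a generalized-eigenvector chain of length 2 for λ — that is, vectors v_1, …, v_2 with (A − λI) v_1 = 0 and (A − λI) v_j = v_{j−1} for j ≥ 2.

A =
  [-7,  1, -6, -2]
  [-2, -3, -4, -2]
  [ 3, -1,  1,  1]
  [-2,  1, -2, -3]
A Jordan chain for λ = -3 of length 2:
v_1 = (-4, -2, 3, -2)ᵀ
v_2 = (1, 0, 0, 0)ᵀ

Let N = A − (-3)·I. We want v_2 with N^2 v_2 = 0 but N^1 v_2 ≠ 0; then v_{j-1} := N · v_j for j = 2, …, 2.

Pick v_2 = (1, 0, 0, 0)ᵀ.
Then v_1 = N · v_2 = (-4, -2, 3, -2)ᵀ.

Sanity check: (A − (-3)·I) v_1 = (0, 0, 0, 0)ᵀ = 0. ✓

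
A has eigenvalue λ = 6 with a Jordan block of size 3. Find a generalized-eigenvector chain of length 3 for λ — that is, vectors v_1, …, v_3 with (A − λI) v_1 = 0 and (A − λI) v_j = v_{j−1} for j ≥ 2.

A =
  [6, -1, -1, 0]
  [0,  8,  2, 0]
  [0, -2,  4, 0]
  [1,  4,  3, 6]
A Jordan chain for λ = 6 of length 3:
v_1 = (0, 0, 0, 1)ᵀ
v_2 = (-1, 2, -2, 4)ᵀ
v_3 = (0, 1, 0, 0)ᵀ

Let N = A − (6)·I. We want v_3 with N^3 v_3 = 0 but N^2 v_3 ≠ 0; then v_{j-1} := N · v_j for j = 3, …, 2.

Pick v_3 = (0, 1, 0, 0)ᵀ.
Then v_2 = N · v_3 = (-1, 2, -2, 4)ᵀ.
Then v_1 = N · v_2 = (0, 0, 0, 1)ᵀ.

Sanity check: (A − (6)·I) v_1 = (0, 0, 0, 0)ᵀ = 0. ✓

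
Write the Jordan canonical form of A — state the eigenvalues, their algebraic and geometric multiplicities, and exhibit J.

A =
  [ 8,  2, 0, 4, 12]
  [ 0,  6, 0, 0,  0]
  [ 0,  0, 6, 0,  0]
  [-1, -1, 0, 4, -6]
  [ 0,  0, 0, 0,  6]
J_2(6) ⊕ J_1(6) ⊕ J_1(6) ⊕ J_1(6)

The characteristic polynomial is
  det(x·I − A) = x^5 - 30*x^4 + 360*x^3 - 2160*x^2 + 6480*x - 7776 = (x - 6)^5

Eigenvalues and multiplicities (the geometric multiplicity of λ is n − rank(A − λI), which equals the number of Jordan blocks for λ):
  λ = 6: algebraic multiplicity = 5, geometric multiplicity = 4

Determining the block sizes for each eigenvalue:
  λ = 6: 4 blocks summing to 5 forces exactly one block of size 2 and the rest size 1 → block sizes [2, 1, 1, 1]

Assembling the blocks gives a Jordan form
J =
  [6, 1, 0, 0, 0]
  [0, 6, 0, 0, 0]
  [0, 0, 6, 0, 0]
  [0, 0, 0, 6, 0]
  [0, 0, 0, 0, 6]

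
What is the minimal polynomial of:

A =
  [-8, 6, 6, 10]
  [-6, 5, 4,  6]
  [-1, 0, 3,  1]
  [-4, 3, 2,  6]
x^3 - 4*x^2 + 5*x - 2

The characteristic polynomial is χ_A(x) = (x - 2)^2*(x - 1)^2, so the eigenvalues are known. The minimal polynomial is
  m_A(x) = Π_λ (x − λ)^{k_λ}
where k_λ is the size of the *largest* Jordan block for λ (equivalently, the smallest k with (A − λI)^k v = 0 for every generalised eigenvector v of λ).

  λ = 1: largest Jordan block has size 2, contributing (x − 1)^2
  λ = 2: largest Jordan block has size 1, contributing (x − 2)

So m_A(x) = (x - 2)*(x - 1)^2 = x^3 - 4*x^2 + 5*x - 2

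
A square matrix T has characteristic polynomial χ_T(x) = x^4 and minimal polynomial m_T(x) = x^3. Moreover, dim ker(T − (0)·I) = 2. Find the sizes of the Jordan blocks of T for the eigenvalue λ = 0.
Block sizes for λ = 0: [3, 1]

Step 1 — from the characteristic polynomial, algebraic multiplicity of λ = 0 is 4. From dim ker(T − (0)·I) = 2, there are exactly 2 Jordan blocks for λ = 0.
Step 2 — from the minimal polynomial, the factor (x − 0)^3 tells us the largest block for λ = 0 has size 3.
Step 3 — with total size 4, 2 blocks, and largest block 3, the block sizes (in nonincreasing order) are [3, 1].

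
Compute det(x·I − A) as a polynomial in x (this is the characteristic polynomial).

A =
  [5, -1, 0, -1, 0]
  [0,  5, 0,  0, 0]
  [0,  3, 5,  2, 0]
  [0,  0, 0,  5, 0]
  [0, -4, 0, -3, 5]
x^5 - 25*x^4 + 250*x^3 - 1250*x^2 + 3125*x - 3125

Expanding det(x·I − A) (e.g. by cofactor expansion or by noting that A is similar to its Jordan form J, which has the same characteristic polynomial as A) gives
  χ_A(x) = x^5 - 25*x^4 + 250*x^3 - 1250*x^2 + 3125*x - 3125
which factors as (x - 5)^5. The eigenvalues (with algebraic multiplicities) are λ = 5 with multiplicity 5.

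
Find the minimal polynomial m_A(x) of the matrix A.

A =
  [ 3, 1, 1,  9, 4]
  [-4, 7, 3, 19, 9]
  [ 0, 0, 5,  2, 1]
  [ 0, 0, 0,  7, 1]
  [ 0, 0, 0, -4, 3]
x^3 - 15*x^2 + 75*x - 125

The characteristic polynomial is χ_A(x) = (x - 5)^5, so the eigenvalues are known. The minimal polynomial is
  m_A(x) = Π_λ (x − λ)^{k_λ}
where k_λ is the size of the *largest* Jordan block for λ (equivalently, the smallest k with (A − λI)^k v = 0 for every generalised eigenvector v of λ).

  λ = 5: largest Jordan block has size 3, contributing (x − 5)^3

So m_A(x) = (x - 5)^3 = x^3 - 15*x^2 + 75*x - 125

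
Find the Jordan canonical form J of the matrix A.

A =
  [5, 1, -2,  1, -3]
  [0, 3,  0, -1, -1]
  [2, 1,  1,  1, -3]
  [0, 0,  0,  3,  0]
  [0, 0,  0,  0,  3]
J_3(3) ⊕ J_1(3) ⊕ J_1(3)

The characteristic polynomial is
  det(x·I − A) = x^5 - 15*x^4 + 90*x^3 - 270*x^2 + 405*x - 243 = (x - 3)^5

Eigenvalues and multiplicities (the geometric multiplicity of λ is n − rank(A − λI), which equals the number of Jordan blocks for λ):
  λ = 3: algebraic multiplicity = 5, geometric multiplicity = 3

Determining the block sizes for each eigenvalue:
  λ = 3: with am = 5 and gm = 3, the partition is not yet determined (e.g. several partitions of 5 into 3 parts exist). Let N = A − (3)·I. Computing rank(N^1) = 2, rank(N^2) = 1, rank(N^3) = 0; the number of blocks of size ≥ j is rank(N^{j−1}) − rank(N^j), giving [3, 1, 1]. So we have 1 block(s) of size 3, 2 block(s) of size 1 → block sizes [3, 1, 1]

Assembling the blocks gives a Jordan form
J =
  [3, 1, 0, 0, 0]
  [0, 3, 1, 0, 0]
  [0, 0, 3, 0, 0]
  [0, 0, 0, 3, 0]
  [0, 0, 0, 0, 3]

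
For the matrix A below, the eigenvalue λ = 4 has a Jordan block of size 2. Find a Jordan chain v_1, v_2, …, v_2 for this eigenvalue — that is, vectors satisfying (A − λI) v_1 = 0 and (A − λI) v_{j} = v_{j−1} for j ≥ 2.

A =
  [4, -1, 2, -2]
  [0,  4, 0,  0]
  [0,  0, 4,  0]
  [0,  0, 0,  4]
A Jordan chain for λ = 4 of length 2:
v_1 = (-1, 0, 0, 0)ᵀ
v_2 = (0, 1, 0, 0)ᵀ

Let N = A − (4)·I. We want v_2 with N^2 v_2 = 0 but N^1 v_2 ≠ 0; then v_{j-1} := N · v_j for j = 2, …, 2.

Pick v_2 = (0, 1, 0, 0)ᵀ.
Then v_1 = N · v_2 = (-1, 0, 0, 0)ᵀ.

Sanity check: (A − (4)·I) v_1 = (0, 0, 0, 0)ᵀ = 0. ✓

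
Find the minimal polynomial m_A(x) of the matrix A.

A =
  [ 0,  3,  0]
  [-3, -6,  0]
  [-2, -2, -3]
x^2 + 6*x + 9

The characteristic polynomial is χ_A(x) = (x + 3)^3, so the eigenvalues are known. The minimal polynomial is
  m_A(x) = Π_λ (x − λ)^{k_λ}
where k_λ is the size of the *largest* Jordan block for λ (equivalently, the smallest k with (A − λI)^k v = 0 for every generalised eigenvector v of λ).

  λ = -3: largest Jordan block has size 2, contributing (x + 3)^2

So m_A(x) = (x + 3)^2 = x^2 + 6*x + 9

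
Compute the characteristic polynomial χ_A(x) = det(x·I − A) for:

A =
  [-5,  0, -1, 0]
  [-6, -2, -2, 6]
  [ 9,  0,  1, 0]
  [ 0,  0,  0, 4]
x^4 + 2*x^3 - 12*x^2 - 40*x - 32

Expanding det(x·I − A) (e.g. by cofactor expansion or by noting that A is similar to its Jordan form J, which has the same characteristic polynomial as A) gives
  χ_A(x) = x^4 + 2*x^3 - 12*x^2 - 40*x - 32
which factors as (x - 4)*(x + 2)^3. The eigenvalues (with algebraic multiplicities) are λ = -2 with multiplicity 3, λ = 4 with multiplicity 1.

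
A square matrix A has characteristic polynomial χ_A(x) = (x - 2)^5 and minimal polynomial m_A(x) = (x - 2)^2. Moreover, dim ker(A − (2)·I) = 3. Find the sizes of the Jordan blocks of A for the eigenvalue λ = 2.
Block sizes for λ = 2: [2, 2, 1]

Step 1 — from the characteristic polynomial, algebraic multiplicity of λ = 2 is 5. From dim ker(A − (2)·I) = 3, there are exactly 3 Jordan blocks for λ = 2.
Step 2 — from the minimal polynomial, the factor (x − 2)^2 tells us the largest block for λ = 2 has size 2.
Step 3 — with total size 5, 3 blocks, and largest block 2, the block sizes (in nonincreasing order) are [2, 2, 1].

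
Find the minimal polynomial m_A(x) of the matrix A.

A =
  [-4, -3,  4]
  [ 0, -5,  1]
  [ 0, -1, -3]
x^3 + 12*x^2 + 48*x + 64

The characteristic polynomial is χ_A(x) = (x + 4)^3, so the eigenvalues are known. The minimal polynomial is
  m_A(x) = Π_λ (x − λ)^{k_λ}
where k_λ is the size of the *largest* Jordan block for λ (equivalently, the smallest k with (A − λI)^k v = 0 for every generalised eigenvector v of λ).

  λ = -4: largest Jordan block has size 3, contributing (x + 4)^3

So m_A(x) = (x + 4)^3 = x^3 + 12*x^2 + 48*x + 64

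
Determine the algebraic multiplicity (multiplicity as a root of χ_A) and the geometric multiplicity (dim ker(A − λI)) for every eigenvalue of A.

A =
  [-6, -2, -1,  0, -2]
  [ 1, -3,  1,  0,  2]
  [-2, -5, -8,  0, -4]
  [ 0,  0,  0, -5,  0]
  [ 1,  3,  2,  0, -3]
λ = -5: alg = 5, geom = 3

Step 1 — factor the characteristic polynomial to read off the algebraic multiplicities:
  χ_A(x) = (x + 5)^5

Step 2 — compute geometric multiplicities via the rank-nullity identity g(λ) = n − rank(A − λI):
  rank(A − (-5)·I) = 2, so dim ker(A − (-5)·I) = n − 2 = 3

Summary:
  λ = -5: algebraic multiplicity = 5, geometric multiplicity = 3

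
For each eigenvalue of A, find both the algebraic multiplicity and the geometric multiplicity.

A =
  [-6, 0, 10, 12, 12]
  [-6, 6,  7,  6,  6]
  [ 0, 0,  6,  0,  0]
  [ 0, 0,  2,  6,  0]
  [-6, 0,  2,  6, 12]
λ = 0: alg = 1, geom = 1; λ = 6: alg = 4, geom = 3

Step 1 — factor the characteristic polynomial to read off the algebraic multiplicities:
  χ_A(x) = x*(x - 6)^4

Step 2 — compute geometric multiplicities via the rank-nullity identity g(λ) = n − rank(A − λI):
  rank(A − (0)·I) = 4, so dim ker(A − (0)·I) = n − 4 = 1
  rank(A − (6)·I) = 2, so dim ker(A − (6)·I) = n − 2 = 3

Summary:
  λ = 0: algebraic multiplicity = 1, geometric multiplicity = 1
  λ = 6: algebraic multiplicity = 4, geometric multiplicity = 3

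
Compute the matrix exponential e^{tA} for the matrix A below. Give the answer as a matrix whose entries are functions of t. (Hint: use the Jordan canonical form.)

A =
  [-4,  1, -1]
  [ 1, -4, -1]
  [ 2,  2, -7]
e^{tA} =
  [t*exp(-5*t) + exp(-5*t), t*exp(-5*t), -t*exp(-5*t)]
  [t*exp(-5*t), t*exp(-5*t) + exp(-5*t), -t*exp(-5*t)]
  [2*t*exp(-5*t), 2*t*exp(-5*t), -2*t*exp(-5*t) + exp(-5*t)]

Strategy: write A = P · J · P⁻¹ where J is a Jordan canonical form, so e^{tA} = P · e^{tJ} · P⁻¹, and e^{tJ} can be computed block-by-block.

A has Jordan form
J =
  [-5,  1,  0]
  [ 0, -5,  0]
  [ 0,  0, -5]
(up to reordering of blocks).

Per-block formulas:
  For a 2×2 Jordan block J_2(-5): exp(t · J_2(-5)) = e^(-5t)·(I + t·N), where N is the 2×2 nilpotent shift.
  For a 1×1 block at λ = -5: exp(t · [-5]) = [e^(-5t)].

After assembling e^{tJ} and conjugating by P, we get:

e^{tA} =
  [t*exp(-5*t) + exp(-5*t), t*exp(-5*t), -t*exp(-5*t)]
  [t*exp(-5*t), t*exp(-5*t) + exp(-5*t), -t*exp(-5*t)]
  [2*t*exp(-5*t), 2*t*exp(-5*t), -2*t*exp(-5*t) + exp(-5*t)]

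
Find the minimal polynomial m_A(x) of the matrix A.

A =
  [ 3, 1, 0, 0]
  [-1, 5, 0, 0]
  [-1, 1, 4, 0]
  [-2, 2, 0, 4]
x^2 - 8*x + 16

The characteristic polynomial is χ_A(x) = (x - 4)^4, so the eigenvalues are known. The minimal polynomial is
  m_A(x) = Π_λ (x − λ)^{k_λ}
where k_λ is the size of the *largest* Jordan block for λ (equivalently, the smallest k with (A − λI)^k v = 0 for every generalised eigenvector v of λ).

  λ = 4: largest Jordan block has size 2, contributing (x − 4)^2

So m_A(x) = (x - 4)^2 = x^2 - 8*x + 16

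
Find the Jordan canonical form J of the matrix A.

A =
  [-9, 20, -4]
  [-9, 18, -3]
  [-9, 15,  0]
J_2(3) ⊕ J_1(3)

The characteristic polynomial is
  det(x·I − A) = x^3 - 9*x^2 + 27*x - 27 = (x - 3)^3

Eigenvalues and multiplicities (the geometric multiplicity of λ is n − rank(A − λI), which equals the number of Jordan blocks for λ):
  λ = 3: algebraic multiplicity = 3, geometric multiplicity = 2

Determining the block sizes for each eigenvalue:
  λ = 3: 2 blocks summing to 3 forces exactly one block of size 2 and the rest size 1 → block sizes [2, 1]

Assembling the blocks gives a Jordan form
J =
  [3, 1, 0]
  [0, 3, 0]
  [0, 0, 3]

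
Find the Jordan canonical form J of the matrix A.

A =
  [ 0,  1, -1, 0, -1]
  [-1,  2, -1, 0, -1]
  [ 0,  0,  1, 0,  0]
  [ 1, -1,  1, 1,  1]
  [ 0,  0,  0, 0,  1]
J_2(1) ⊕ J_1(1) ⊕ J_1(1) ⊕ J_1(1)

The characteristic polynomial is
  det(x·I − A) = x^5 - 5*x^4 + 10*x^3 - 10*x^2 + 5*x - 1 = (x - 1)^5

Eigenvalues and multiplicities (the geometric multiplicity of λ is n − rank(A − λI), which equals the number of Jordan blocks for λ):
  λ = 1: algebraic multiplicity = 5, geometric multiplicity = 4

Determining the block sizes for each eigenvalue:
  λ = 1: 4 blocks summing to 5 forces exactly one block of size 2 and the rest size 1 → block sizes [2, 1, 1, 1]

Assembling the blocks gives a Jordan form
J =
  [1, 1, 0, 0, 0]
  [0, 1, 0, 0, 0]
  [0, 0, 1, 0, 0]
  [0, 0, 0, 1, 0]
  [0, 0, 0, 0, 1]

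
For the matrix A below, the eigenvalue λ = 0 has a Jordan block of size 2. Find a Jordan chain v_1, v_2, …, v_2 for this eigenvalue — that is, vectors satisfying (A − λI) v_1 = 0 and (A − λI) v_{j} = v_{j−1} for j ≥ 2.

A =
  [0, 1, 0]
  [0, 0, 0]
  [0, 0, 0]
A Jordan chain for λ = 0 of length 2:
v_1 = (1, 0, 0)ᵀ
v_2 = (0, 1, 0)ᵀ

Let N = A − (0)·I. We want v_2 with N^2 v_2 = 0 but N^1 v_2 ≠ 0; then v_{j-1} := N · v_j for j = 2, …, 2.

Pick v_2 = (0, 1, 0)ᵀ.
Then v_1 = N · v_2 = (1, 0, 0)ᵀ.

Sanity check: (A − (0)·I) v_1 = (0, 0, 0)ᵀ = 0. ✓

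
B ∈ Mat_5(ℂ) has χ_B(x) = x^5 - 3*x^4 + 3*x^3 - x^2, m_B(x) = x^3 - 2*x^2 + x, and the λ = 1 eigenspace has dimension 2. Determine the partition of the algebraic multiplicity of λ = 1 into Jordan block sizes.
Block sizes for λ = 1: [2, 1]

Step 1 — from the characteristic polynomial, algebraic multiplicity of λ = 1 is 3. From dim ker(B − (1)·I) = 2, there are exactly 2 Jordan blocks for λ = 1.
Step 2 — from the minimal polynomial, the factor (x − 1)^2 tells us the largest block for λ = 1 has size 2.
Step 3 — with total size 3, 2 blocks, and largest block 2, the block sizes (in nonincreasing order) are [2, 1].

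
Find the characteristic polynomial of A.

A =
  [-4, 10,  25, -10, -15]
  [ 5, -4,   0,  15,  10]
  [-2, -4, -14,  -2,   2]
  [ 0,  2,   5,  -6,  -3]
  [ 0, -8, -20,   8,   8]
x^5 + 20*x^4 + 160*x^3 + 640*x^2 + 1280*x + 1024

Expanding det(x·I − A) (e.g. by cofactor expansion or by noting that A is similar to its Jordan form J, which has the same characteristic polynomial as A) gives
  χ_A(x) = x^5 + 20*x^4 + 160*x^3 + 640*x^2 + 1280*x + 1024
which factors as (x + 4)^5. The eigenvalues (with algebraic multiplicities) are λ = -4 with multiplicity 5.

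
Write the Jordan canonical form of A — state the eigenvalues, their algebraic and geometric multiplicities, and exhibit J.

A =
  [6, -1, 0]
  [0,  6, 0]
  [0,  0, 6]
J_2(6) ⊕ J_1(6)

The characteristic polynomial is
  det(x·I − A) = x^3 - 18*x^2 + 108*x - 216 = (x - 6)^3

Eigenvalues and multiplicities (the geometric multiplicity of λ is n − rank(A − λI), which equals the number of Jordan blocks for λ):
  λ = 6: algebraic multiplicity = 3, geometric multiplicity = 2

Determining the block sizes for each eigenvalue:
  λ = 6: 2 blocks summing to 3 forces exactly one block of size 2 and the rest size 1 → block sizes [2, 1]

Assembling the blocks gives a Jordan form
J =
  [6, 1, 0]
  [0, 6, 0]
  [0, 0, 6]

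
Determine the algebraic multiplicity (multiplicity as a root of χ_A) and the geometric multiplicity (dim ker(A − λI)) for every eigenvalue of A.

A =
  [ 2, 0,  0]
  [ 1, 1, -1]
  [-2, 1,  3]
λ = 2: alg = 3, geom = 1

Step 1 — factor the characteristic polynomial to read off the algebraic multiplicities:
  χ_A(x) = (x - 2)^3

Step 2 — compute geometric multiplicities via the rank-nullity identity g(λ) = n − rank(A − λI):
  rank(A − (2)·I) = 2, so dim ker(A − (2)·I) = n − 2 = 1

Summary:
  λ = 2: algebraic multiplicity = 3, geometric multiplicity = 1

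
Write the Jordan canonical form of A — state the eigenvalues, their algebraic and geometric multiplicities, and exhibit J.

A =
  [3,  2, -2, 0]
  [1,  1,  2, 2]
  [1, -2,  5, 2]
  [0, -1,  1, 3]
J_2(3) ⊕ J_2(3)

The characteristic polynomial is
  det(x·I − A) = x^4 - 12*x^3 + 54*x^2 - 108*x + 81 = (x - 3)^4

Eigenvalues and multiplicities (the geometric multiplicity of λ is n − rank(A − λI), which equals the number of Jordan blocks for λ):
  λ = 3: algebraic multiplicity = 4, geometric multiplicity = 2

Determining the block sizes for each eigenvalue:
  λ = 3: with am = 4 and gm = 2, the partition is not yet determined (e.g. several partitions of 4 into 2 parts exist). Let N = A − (3)·I. Computing rank(N^1) = 2, rank(N^2) = 0; the number of blocks of size ≥ j is rank(N^{j−1}) − rank(N^j), giving [2, 2]. So we have 2 block(s) of size 2 → block sizes [2, 2]

Assembling the blocks gives a Jordan form
J =
  [3, 1, 0, 0]
  [0, 3, 0, 0]
  [0, 0, 3, 1]
  [0, 0, 0, 3]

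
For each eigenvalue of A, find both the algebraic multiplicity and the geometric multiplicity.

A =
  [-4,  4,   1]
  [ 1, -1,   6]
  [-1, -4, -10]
λ = -5: alg = 3, geom = 1

Step 1 — factor the characteristic polynomial to read off the algebraic multiplicities:
  χ_A(x) = (x + 5)^3

Step 2 — compute geometric multiplicities via the rank-nullity identity g(λ) = n − rank(A − λI):
  rank(A − (-5)·I) = 2, so dim ker(A − (-5)·I) = n − 2 = 1

Summary:
  λ = -5: algebraic multiplicity = 3, geometric multiplicity = 1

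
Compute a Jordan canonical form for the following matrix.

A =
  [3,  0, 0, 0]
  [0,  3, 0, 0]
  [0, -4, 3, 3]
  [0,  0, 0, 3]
J_2(3) ⊕ J_1(3) ⊕ J_1(3)

The characteristic polynomial is
  det(x·I − A) = x^4 - 12*x^3 + 54*x^2 - 108*x + 81 = (x - 3)^4

Eigenvalues and multiplicities (the geometric multiplicity of λ is n − rank(A − λI), which equals the number of Jordan blocks for λ):
  λ = 3: algebraic multiplicity = 4, geometric multiplicity = 3

Determining the block sizes for each eigenvalue:
  λ = 3: 3 blocks summing to 4 forces exactly one block of size 2 and the rest size 1 → block sizes [2, 1, 1]

Assembling the blocks gives a Jordan form
J =
  [3, 1, 0, 0]
  [0, 3, 0, 0]
  [0, 0, 3, 0]
  [0, 0, 0, 3]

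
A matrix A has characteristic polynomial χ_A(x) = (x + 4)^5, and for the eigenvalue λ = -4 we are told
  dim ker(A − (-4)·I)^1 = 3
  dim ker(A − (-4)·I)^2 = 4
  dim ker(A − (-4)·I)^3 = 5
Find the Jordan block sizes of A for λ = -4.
Block sizes for λ = -4: [3, 1, 1]

From the dimensions of kernels of powers, the number of Jordan blocks of size at least j is d_j − d_{j−1} where d_j = dim ker(N^j) (with d_0 = 0). Computing the differences gives [3, 1, 1].
The number of blocks of size exactly k is (#blocks of size ≥ k) − (#blocks of size ≥ k + 1), so the partition is: 2 block(s) of size 1, 1 block(s) of size 3.
In nonincreasing order the block sizes are [3, 1, 1].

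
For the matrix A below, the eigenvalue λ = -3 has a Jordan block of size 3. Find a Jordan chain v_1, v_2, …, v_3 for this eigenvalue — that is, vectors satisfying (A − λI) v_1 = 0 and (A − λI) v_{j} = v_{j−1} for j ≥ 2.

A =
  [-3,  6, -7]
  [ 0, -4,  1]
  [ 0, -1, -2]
A Jordan chain for λ = -3 of length 3:
v_1 = (1, 0, 0)ᵀ
v_2 = (6, -1, -1)ᵀ
v_3 = (0, 1, 0)ᵀ

Let N = A − (-3)·I. We want v_3 with N^3 v_3 = 0 but N^2 v_3 ≠ 0; then v_{j-1} := N · v_j for j = 3, …, 2.

Pick v_3 = (0, 1, 0)ᵀ.
Then v_2 = N · v_3 = (6, -1, -1)ᵀ.
Then v_1 = N · v_2 = (1, 0, 0)ᵀ.

Sanity check: (A − (-3)·I) v_1 = (0, 0, 0)ᵀ = 0. ✓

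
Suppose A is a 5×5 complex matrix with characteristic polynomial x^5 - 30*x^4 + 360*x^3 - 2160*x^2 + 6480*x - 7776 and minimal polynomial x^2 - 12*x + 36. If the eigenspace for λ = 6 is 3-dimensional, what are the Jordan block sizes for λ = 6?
Block sizes for λ = 6: [2, 2, 1]

Step 1 — from the characteristic polynomial, algebraic multiplicity of λ = 6 is 5. From dim ker(A − (6)·I) = 3, there are exactly 3 Jordan blocks for λ = 6.
Step 2 — from the minimal polynomial, the factor (x − 6)^2 tells us the largest block for λ = 6 has size 2.
Step 3 — with total size 5, 3 blocks, and largest block 2, the block sizes (in nonincreasing order) are [2, 2, 1].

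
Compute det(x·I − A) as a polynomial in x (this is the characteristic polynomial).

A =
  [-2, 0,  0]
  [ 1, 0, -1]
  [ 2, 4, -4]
x^3 + 6*x^2 + 12*x + 8

Expanding det(x·I − A) (e.g. by cofactor expansion or by noting that A is similar to its Jordan form J, which has the same characteristic polynomial as A) gives
  χ_A(x) = x^3 + 6*x^2 + 12*x + 8
which factors as (x + 2)^3. The eigenvalues (with algebraic multiplicities) are λ = -2 with multiplicity 3.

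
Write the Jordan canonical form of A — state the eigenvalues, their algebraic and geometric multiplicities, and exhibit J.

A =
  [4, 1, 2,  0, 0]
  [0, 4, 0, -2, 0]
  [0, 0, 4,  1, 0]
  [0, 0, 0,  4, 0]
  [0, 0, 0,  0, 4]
J_2(4) ⊕ J_2(4) ⊕ J_1(4)

The characteristic polynomial is
  det(x·I − A) = x^5 - 20*x^4 + 160*x^3 - 640*x^2 + 1280*x - 1024 = (x - 4)^5

Eigenvalues and multiplicities (the geometric multiplicity of λ is n − rank(A − λI), which equals the number of Jordan blocks for λ):
  λ = 4: algebraic multiplicity = 5, geometric multiplicity = 3

Determining the block sizes for each eigenvalue:
  λ = 4: with am = 5 and gm = 3, the partition is not yet determined (e.g. several partitions of 5 into 3 parts exist). Let N = A − (4)·I. Computing rank(N^1) = 2, rank(N^2) = 0; the number of blocks of size ≥ j is rank(N^{j−1}) − rank(N^j), giving [3, 2]. So we have 2 block(s) of size 2, 1 block(s) of size 1 → block sizes [2, 2, 1]

Assembling the blocks gives a Jordan form
J =
  [4, 1, 0, 0, 0]
  [0, 4, 0, 0, 0]
  [0, 0, 4, 1, 0]
  [0, 0, 0, 4, 0]
  [0, 0, 0, 0, 4]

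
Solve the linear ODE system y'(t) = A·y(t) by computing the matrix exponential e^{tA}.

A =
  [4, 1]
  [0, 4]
e^{tA} =
  [exp(4*t), t*exp(4*t)]
  [0, exp(4*t)]

Strategy: write A = P · J · P⁻¹ where J is a Jordan canonical form, so e^{tA} = P · e^{tJ} · P⁻¹, and e^{tJ} can be computed block-by-block.

A has Jordan form
J =
  [4, 1]
  [0, 4]
(up to reordering of blocks).

Per-block formulas:
  For a 2×2 Jordan block J_2(4): exp(t · J_2(4)) = e^(4t)·(I + t·N), where N is the 2×2 nilpotent shift.

After assembling e^{tJ} and conjugating by P, we get:

e^{tA} =
  [exp(4*t), t*exp(4*t)]
  [0, exp(4*t)]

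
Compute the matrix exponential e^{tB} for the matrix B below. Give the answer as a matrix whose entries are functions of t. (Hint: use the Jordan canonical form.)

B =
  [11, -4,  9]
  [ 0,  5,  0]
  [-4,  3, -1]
e^{tB} =
  [6*t*exp(5*t) + exp(5*t), 3*t^2*exp(5*t)/2 - 4*t*exp(5*t), 9*t*exp(5*t)]
  [0, exp(5*t), 0]
  [-4*t*exp(5*t), -t^2*exp(5*t) + 3*t*exp(5*t), -6*t*exp(5*t) + exp(5*t)]

Strategy: write B = P · J · P⁻¹ where J is a Jordan canonical form, so e^{tB} = P · e^{tJ} · P⁻¹, and e^{tJ} can be computed block-by-block.

B has Jordan form
J =
  [5, 1, 0]
  [0, 5, 1]
  [0, 0, 5]
(up to reordering of blocks).

Per-block formulas:
  For a 3×3 Jordan block J_3(5): exp(t · J_3(5)) = e^(5t)·(I + t·N + (t^2/2)·N^2), where N is the 3×3 nilpotent shift.

After assembling e^{tJ} and conjugating by P, we get:

e^{tB} =
  [6*t*exp(5*t) + exp(5*t), 3*t^2*exp(5*t)/2 - 4*t*exp(5*t), 9*t*exp(5*t)]
  [0, exp(5*t), 0]
  [-4*t*exp(5*t), -t^2*exp(5*t) + 3*t*exp(5*t), -6*t*exp(5*t) + exp(5*t)]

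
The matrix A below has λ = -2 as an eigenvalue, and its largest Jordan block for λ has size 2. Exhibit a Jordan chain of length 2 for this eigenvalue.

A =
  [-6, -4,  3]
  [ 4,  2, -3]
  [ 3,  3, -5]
A Jordan chain for λ = -2 of length 2:
v_1 = (-1, 1, 0)ᵀ
v_2 = (1, 0, 1)ᵀ

Let N = A − (-2)·I. We want v_2 with N^2 v_2 = 0 but N^1 v_2 ≠ 0; then v_{j-1} := N · v_j for j = 2, …, 2.

Pick v_2 = (1, 0, 1)ᵀ.
Then v_1 = N · v_2 = (-1, 1, 0)ᵀ.

Sanity check: (A − (-2)·I) v_1 = (0, 0, 0)ᵀ = 0. ✓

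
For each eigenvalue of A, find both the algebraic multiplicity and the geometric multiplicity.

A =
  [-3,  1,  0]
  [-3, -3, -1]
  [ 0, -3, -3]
λ = -3: alg = 3, geom = 1

Step 1 — factor the characteristic polynomial to read off the algebraic multiplicities:
  χ_A(x) = (x + 3)^3

Step 2 — compute geometric multiplicities via the rank-nullity identity g(λ) = n − rank(A − λI):
  rank(A − (-3)·I) = 2, so dim ker(A − (-3)·I) = n − 2 = 1

Summary:
  λ = -3: algebraic multiplicity = 3, geometric multiplicity = 1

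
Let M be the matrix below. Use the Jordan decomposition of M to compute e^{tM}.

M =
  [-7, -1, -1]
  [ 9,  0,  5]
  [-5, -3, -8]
e^{tM} =
  [-2*t*exp(-5*t) + exp(-5*t), -t*exp(-5*t), -t*exp(-5*t)]
  [t^2*exp(-5*t) + 9*t*exp(-5*t), t^2*exp(-5*t)/2 + 5*t*exp(-5*t) + exp(-5*t), t^2*exp(-5*t)/2 + 5*t*exp(-5*t)]
  [-t^2*exp(-5*t) - 5*t*exp(-5*t), -t^2*exp(-5*t)/2 - 3*t*exp(-5*t), -t^2*exp(-5*t)/2 - 3*t*exp(-5*t) + exp(-5*t)]

Strategy: write M = P · J · P⁻¹ where J is a Jordan canonical form, so e^{tM} = P · e^{tJ} · P⁻¹, and e^{tJ} can be computed block-by-block.

M has Jordan form
J =
  [-5,  1,  0]
  [ 0, -5,  1]
  [ 0,  0, -5]
(up to reordering of blocks).

Per-block formulas:
  For a 3×3 Jordan block J_3(-5): exp(t · J_3(-5)) = e^(-5t)·(I + t·N + (t^2/2)·N^2), where N is the 3×3 nilpotent shift.

After assembling e^{tJ} and conjugating by P, we get:

e^{tM} =
  [-2*t*exp(-5*t) + exp(-5*t), -t*exp(-5*t), -t*exp(-5*t)]
  [t^2*exp(-5*t) + 9*t*exp(-5*t), t^2*exp(-5*t)/2 + 5*t*exp(-5*t) + exp(-5*t), t^2*exp(-5*t)/2 + 5*t*exp(-5*t)]
  [-t^2*exp(-5*t) - 5*t*exp(-5*t), -t^2*exp(-5*t)/2 - 3*t*exp(-5*t), -t^2*exp(-5*t)/2 - 3*t*exp(-5*t) + exp(-5*t)]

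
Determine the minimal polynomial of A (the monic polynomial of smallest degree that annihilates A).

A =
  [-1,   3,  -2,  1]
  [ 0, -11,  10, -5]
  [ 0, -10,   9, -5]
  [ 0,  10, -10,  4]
x^3 - 2*x^2 - 7*x - 4

The characteristic polynomial is χ_A(x) = (x - 4)*(x + 1)^3, so the eigenvalues are known. The minimal polynomial is
  m_A(x) = Π_λ (x − λ)^{k_λ}
where k_λ is the size of the *largest* Jordan block for λ (equivalently, the smallest k with (A − λI)^k v = 0 for every generalised eigenvector v of λ).

  λ = -1: largest Jordan block has size 2, contributing (x + 1)^2
  λ = 4: largest Jordan block has size 1, contributing (x − 4)

So m_A(x) = (x - 4)*(x + 1)^2 = x^3 - 2*x^2 - 7*x - 4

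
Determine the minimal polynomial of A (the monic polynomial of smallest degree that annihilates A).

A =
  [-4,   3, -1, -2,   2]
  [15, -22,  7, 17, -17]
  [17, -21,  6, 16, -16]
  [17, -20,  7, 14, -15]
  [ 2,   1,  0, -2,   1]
x^3 + 3*x^2 + 3*x + 1

The characteristic polynomial is χ_A(x) = (x + 1)^5, so the eigenvalues are known. The minimal polynomial is
  m_A(x) = Π_λ (x − λ)^{k_λ}
where k_λ is the size of the *largest* Jordan block for λ (equivalently, the smallest k with (A − λI)^k v = 0 for every generalised eigenvector v of λ).

  λ = -1: largest Jordan block has size 3, contributing (x + 1)^3

So m_A(x) = (x + 1)^3 = x^3 + 3*x^2 + 3*x + 1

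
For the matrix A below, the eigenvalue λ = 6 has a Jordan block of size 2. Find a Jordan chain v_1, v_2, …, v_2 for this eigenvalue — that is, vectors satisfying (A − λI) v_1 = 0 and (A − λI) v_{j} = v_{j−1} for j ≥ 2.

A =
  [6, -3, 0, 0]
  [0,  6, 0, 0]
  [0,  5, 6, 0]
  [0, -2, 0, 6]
A Jordan chain for λ = 6 of length 2:
v_1 = (-3, 0, 5, -2)ᵀ
v_2 = (0, 1, 0, 0)ᵀ

Let N = A − (6)·I. We want v_2 with N^2 v_2 = 0 but N^1 v_2 ≠ 0; then v_{j-1} := N · v_j for j = 2, …, 2.

Pick v_2 = (0, 1, 0, 0)ᵀ.
Then v_1 = N · v_2 = (-3, 0, 5, -2)ᵀ.

Sanity check: (A − (6)·I) v_1 = (0, 0, 0, 0)ᵀ = 0. ✓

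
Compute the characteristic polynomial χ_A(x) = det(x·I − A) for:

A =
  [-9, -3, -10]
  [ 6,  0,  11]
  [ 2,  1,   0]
x^3 + 9*x^2 + 27*x + 27

Expanding det(x·I − A) (e.g. by cofactor expansion or by noting that A is similar to its Jordan form J, which has the same characteristic polynomial as A) gives
  χ_A(x) = x^3 + 9*x^2 + 27*x + 27
which factors as (x + 3)^3. The eigenvalues (with algebraic multiplicities) are λ = -3 with multiplicity 3.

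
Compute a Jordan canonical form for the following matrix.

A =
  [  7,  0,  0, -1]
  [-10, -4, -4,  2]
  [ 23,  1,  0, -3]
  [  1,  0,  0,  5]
J_2(-2) ⊕ J_2(6)

The characteristic polynomial is
  det(x·I − A) = x^4 - 8*x^3 - 8*x^2 + 96*x + 144 = (x - 6)^2*(x + 2)^2

Eigenvalues and multiplicities (the geometric multiplicity of λ is n − rank(A − λI), which equals the number of Jordan blocks for λ):
  λ = -2: algebraic multiplicity = 2, geometric multiplicity = 1
  λ = 6: algebraic multiplicity = 2, geometric multiplicity = 1

Determining the block sizes for each eigenvalue:
  λ = -2: one block (gm = 1), so the single block has size am = 2 → block sizes [2]
  λ = 6: one block (gm = 1), so the single block has size am = 2 → block sizes [2]

Assembling the blocks gives a Jordan form
J =
  [-2,  1, 0, 0]
  [ 0, -2, 0, 0]
  [ 0,  0, 6, 1]
  [ 0,  0, 0, 6]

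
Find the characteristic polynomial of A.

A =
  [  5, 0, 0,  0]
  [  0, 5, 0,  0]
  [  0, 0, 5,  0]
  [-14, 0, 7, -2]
x^4 - 13*x^3 + 45*x^2 + 25*x - 250

Expanding det(x·I − A) (e.g. by cofactor expansion or by noting that A is similar to its Jordan form J, which has the same characteristic polynomial as A) gives
  χ_A(x) = x^4 - 13*x^3 + 45*x^2 + 25*x - 250
which factors as (x - 5)^3*(x + 2). The eigenvalues (with algebraic multiplicities) are λ = -2 with multiplicity 1, λ = 5 with multiplicity 3.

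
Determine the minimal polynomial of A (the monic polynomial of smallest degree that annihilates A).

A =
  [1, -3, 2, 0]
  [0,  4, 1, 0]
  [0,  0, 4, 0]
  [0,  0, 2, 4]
x^3 - 9*x^2 + 24*x - 16

The characteristic polynomial is χ_A(x) = (x - 4)^3*(x - 1), so the eigenvalues are known. The minimal polynomial is
  m_A(x) = Π_λ (x − λ)^{k_λ}
where k_λ is the size of the *largest* Jordan block for λ (equivalently, the smallest k with (A − λI)^k v = 0 for every generalised eigenvector v of λ).

  λ = 1: largest Jordan block has size 1, contributing (x − 1)
  λ = 4: largest Jordan block has size 2, contributing (x − 4)^2

So m_A(x) = (x - 4)^2*(x - 1) = x^3 - 9*x^2 + 24*x - 16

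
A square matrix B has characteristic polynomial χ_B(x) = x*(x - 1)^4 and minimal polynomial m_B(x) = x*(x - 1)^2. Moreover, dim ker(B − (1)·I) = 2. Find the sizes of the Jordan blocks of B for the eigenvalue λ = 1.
Block sizes for λ = 1: [2, 2]

Step 1 — from the characteristic polynomial, algebraic multiplicity of λ = 1 is 4. From dim ker(B − (1)·I) = 2, there are exactly 2 Jordan blocks for λ = 1.
Step 2 — from the minimal polynomial, the factor (x − 1)^2 tells us the largest block for λ = 1 has size 2.
Step 3 — with total size 4, 2 blocks, and largest block 2, the block sizes (in nonincreasing order) are [2, 2].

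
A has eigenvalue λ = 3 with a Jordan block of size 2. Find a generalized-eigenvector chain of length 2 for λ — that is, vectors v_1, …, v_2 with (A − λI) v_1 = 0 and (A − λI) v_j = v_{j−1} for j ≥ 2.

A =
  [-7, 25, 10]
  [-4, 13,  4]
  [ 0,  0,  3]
A Jordan chain for λ = 3 of length 2:
v_1 = (-10, -4, 0)ᵀ
v_2 = (1, 0, 0)ᵀ

Let N = A − (3)·I. We want v_2 with N^2 v_2 = 0 but N^1 v_2 ≠ 0; then v_{j-1} := N · v_j for j = 2, …, 2.

Pick v_2 = (1, 0, 0)ᵀ.
Then v_1 = N · v_2 = (-10, -4, 0)ᵀ.

Sanity check: (A − (3)·I) v_1 = (0, 0, 0)ᵀ = 0. ✓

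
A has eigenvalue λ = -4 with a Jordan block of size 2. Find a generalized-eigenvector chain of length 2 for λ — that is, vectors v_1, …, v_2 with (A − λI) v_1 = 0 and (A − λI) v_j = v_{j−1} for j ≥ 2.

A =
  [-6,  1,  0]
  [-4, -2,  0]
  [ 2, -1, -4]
A Jordan chain for λ = -4 of length 2:
v_1 = (-2, -4, 2)ᵀ
v_2 = (1, 0, 0)ᵀ

Let N = A − (-4)·I. We want v_2 with N^2 v_2 = 0 but N^1 v_2 ≠ 0; then v_{j-1} := N · v_j for j = 2, …, 2.

Pick v_2 = (1, 0, 0)ᵀ.
Then v_1 = N · v_2 = (-2, -4, 2)ᵀ.

Sanity check: (A − (-4)·I) v_1 = (0, 0, 0)ᵀ = 0. ✓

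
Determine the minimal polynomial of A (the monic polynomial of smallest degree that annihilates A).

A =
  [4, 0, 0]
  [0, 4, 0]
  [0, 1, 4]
x^2 - 8*x + 16

The characteristic polynomial is χ_A(x) = (x - 4)^3, so the eigenvalues are known. The minimal polynomial is
  m_A(x) = Π_λ (x − λ)^{k_λ}
where k_λ is the size of the *largest* Jordan block for λ (equivalently, the smallest k with (A − λI)^k v = 0 for every generalised eigenvector v of λ).

  λ = 4: largest Jordan block has size 2, contributing (x − 4)^2

So m_A(x) = (x - 4)^2 = x^2 - 8*x + 16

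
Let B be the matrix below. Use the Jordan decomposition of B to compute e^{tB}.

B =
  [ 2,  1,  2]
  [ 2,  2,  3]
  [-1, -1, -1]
e^{tB} =
  [t^2*exp(t)/2 + t*exp(t) + exp(t), t*exp(t), t^2*exp(t)/2 + 2*t*exp(t)]
  [t^2*exp(t)/2 + 2*t*exp(t), t*exp(t) + exp(t), t^2*exp(t)/2 + 3*t*exp(t)]
  [-t^2*exp(t)/2 - t*exp(t), -t*exp(t), -t^2*exp(t)/2 - 2*t*exp(t) + exp(t)]

Strategy: write B = P · J · P⁻¹ where J is a Jordan canonical form, so e^{tB} = P · e^{tJ} · P⁻¹, and e^{tJ} can be computed block-by-block.

B has Jordan form
J =
  [1, 1, 0]
  [0, 1, 1]
  [0, 0, 1]
(up to reordering of blocks).

Per-block formulas:
  For a 3×3 Jordan block J_3(1): exp(t · J_3(1)) = e^(1t)·(I + t·N + (t^2/2)·N^2), where N is the 3×3 nilpotent shift.

After assembling e^{tJ} and conjugating by P, we get:

e^{tB} =
  [t^2*exp(t)/2 + t*exp(t) + exp(t), t*exp(t), t^2*exp(t)/2 + 2*t*exp(t)]
  [t^2*exp(t)/2 + 2*t*exp(t), t*exp(t) + exp(t), t^2*exp(t)/2 + 3*t*exp(t)]
  [-t^2*exp(t)/2 - t*exp(t), -t*exp(t), -t^2*exp(t)/2 - 2*t*exp(t) + exp(t)]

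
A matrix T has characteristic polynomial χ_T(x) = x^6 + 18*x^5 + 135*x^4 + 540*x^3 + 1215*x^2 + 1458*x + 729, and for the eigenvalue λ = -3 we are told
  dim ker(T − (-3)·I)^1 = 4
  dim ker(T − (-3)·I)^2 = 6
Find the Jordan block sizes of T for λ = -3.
Block sizes for λ = -3: [2, 2, 1, 1]

From the dimensions of kernels of powers, the number of Jordan blocks of size at least j is d_j − d_{j−1} where d_j = dim ker(N^j) (with d_0 = 0). Computing the differences gives [4, 2].
The number of blocks of size exactly k is (#blocks of size ≥ k) − (#blocks of size ≥ k + 1), so the partition is: 2 block(s) of size 1, 2 block(s) of size 2.
In nonincreasing order the block sizes are [2, 2, 1, 1].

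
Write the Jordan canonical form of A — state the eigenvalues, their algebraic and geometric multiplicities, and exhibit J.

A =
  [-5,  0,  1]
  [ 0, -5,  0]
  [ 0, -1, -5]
J_3(-5)

The characteristic polynomial is
  det(x·I − A) = x^3 + 15*x^2 + 75*x + 125 = (x + 5)^3

Eigenvalues and multiplicities (the geometric multiplicity of λ is n − rank(A − λI), which equals the number of Jordan blocks for λ):
  λ = -5: algebraic multiplicity = 3, geometric multiplicity = 1

Determining the block sizes for each eigenvalue:
  λ = -5: one block (gm = 1), so the single block has size am = 3 → block sizes [3]

Assembling the blocks gives a Jordan form
J =
  [-5,  1,  0]
  [ 0, -5,  1]
  [ 0,  0, -5]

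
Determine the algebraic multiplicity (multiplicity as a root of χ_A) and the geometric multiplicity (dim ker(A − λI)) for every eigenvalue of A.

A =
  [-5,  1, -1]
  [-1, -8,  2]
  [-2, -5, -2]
λ = -5: alg = 3, geom = 1

Step 1 — factor the characteristic polynomial to read off the algebraic multiplicities:
  χ_A(x) = (x + 5)^3

Step 2 — compute geometric multiplicities via the rank-nullity identity g(λ) = n − rank(A − λI):
  rank(A − (-5)·I) = 2, so dim ker(A − (-5)·I) = n − 2 = 1

Summary:
  λ = -5: algebraic multiplicity = 3, geometric multiplicity = 1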